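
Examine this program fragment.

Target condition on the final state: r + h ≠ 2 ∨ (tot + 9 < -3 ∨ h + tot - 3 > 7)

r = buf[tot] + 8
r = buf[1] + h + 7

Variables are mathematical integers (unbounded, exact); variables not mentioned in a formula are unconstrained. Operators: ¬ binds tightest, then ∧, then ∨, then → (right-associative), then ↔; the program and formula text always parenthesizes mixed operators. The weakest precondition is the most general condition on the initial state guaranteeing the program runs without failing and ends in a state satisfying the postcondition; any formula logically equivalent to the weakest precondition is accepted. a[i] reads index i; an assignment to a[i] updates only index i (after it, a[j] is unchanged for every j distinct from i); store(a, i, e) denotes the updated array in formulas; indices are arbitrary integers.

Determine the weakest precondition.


Working backward. After the program, the postcondition r + h ≠ 2 ∨ (tot + 9 < -3 ∨ h + tot - 3 > 7) must hold; in canonical form it is h + r ≠ 2 ∨ tot < -12 ∨ h + tot > 10.
Before r := buf[1] + h + 7: buf[1] + 2*h ≠ -5 ∨ tot < -12 ∨ h + tot > 10
Before r := buf[tot] + 8: buf[1] + 2*h ≠ -5 ∨ tot < -12 ∨ h + tot > 10
Answer: WP = buf[1] + 2*h ≠ -5 ∨ tot < -12 ∨ h + tot > 10


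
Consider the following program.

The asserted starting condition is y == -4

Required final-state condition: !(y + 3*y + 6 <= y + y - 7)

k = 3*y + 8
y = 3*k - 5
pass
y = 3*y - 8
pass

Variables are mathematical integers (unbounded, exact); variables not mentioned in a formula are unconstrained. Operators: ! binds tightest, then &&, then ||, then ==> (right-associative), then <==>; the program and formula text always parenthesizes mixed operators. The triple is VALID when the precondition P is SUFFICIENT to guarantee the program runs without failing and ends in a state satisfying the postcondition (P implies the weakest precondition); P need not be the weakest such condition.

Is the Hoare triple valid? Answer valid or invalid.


Working backward. After the program, the postcondition !(y + 3*y + 6 <= y + y - 7) must hold; in canonical form it is !(2*y <= -13).
Before skip: !(2*y <= -13)
Before y := 3*y - 8: !(6*y <= 3)
Before skip: !(6*y <= 3)
Before y := 3*k - 5: !(18*k <= 33)
Before k := 3*y + 8: !(54*y <= -111)
The weakest precondition is !(54*y <= -111).
Check whether y == -4 implies it.
Countermodel: at the initial state y = -4, the precondition holds but the weakest precondition fails.
Answer: invalid


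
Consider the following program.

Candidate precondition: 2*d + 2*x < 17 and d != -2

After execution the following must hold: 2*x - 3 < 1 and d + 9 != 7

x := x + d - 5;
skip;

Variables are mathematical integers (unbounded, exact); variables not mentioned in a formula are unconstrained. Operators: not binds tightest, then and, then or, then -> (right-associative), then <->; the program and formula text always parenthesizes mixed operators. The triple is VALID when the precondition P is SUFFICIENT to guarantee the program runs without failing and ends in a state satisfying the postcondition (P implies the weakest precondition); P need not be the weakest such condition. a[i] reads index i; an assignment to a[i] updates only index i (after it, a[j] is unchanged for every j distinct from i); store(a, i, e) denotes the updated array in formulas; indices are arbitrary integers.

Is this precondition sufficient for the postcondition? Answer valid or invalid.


Working backward. After the program, the postcondition 2*x - 3 < 1 and d + 9 != 7 must hold; in canonical form it is 2*x < 4 and d != -2.
Before skip: 2*x < 4 and d != -2
Before x := x + d - 5: 2*d + 2*x < 14 and d != -2
The weakest precondition is 2*d + 2*x < 14 and d != -2.
Check whether 2*d + 2*x < 17 and d != -2 implies it.
Countermodel: at the initial state d = 7, x = 0, the precondition holds but the weakest precondition fails.
Answer: invalid


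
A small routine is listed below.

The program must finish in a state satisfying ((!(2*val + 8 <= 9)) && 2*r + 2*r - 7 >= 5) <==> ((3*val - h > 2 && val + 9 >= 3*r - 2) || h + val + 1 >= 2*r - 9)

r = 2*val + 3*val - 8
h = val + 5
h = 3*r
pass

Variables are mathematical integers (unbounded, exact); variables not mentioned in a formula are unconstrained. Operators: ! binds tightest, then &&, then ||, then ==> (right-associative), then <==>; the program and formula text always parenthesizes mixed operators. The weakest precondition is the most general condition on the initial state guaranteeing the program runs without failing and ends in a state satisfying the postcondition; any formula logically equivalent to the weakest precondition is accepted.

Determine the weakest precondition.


Working backward. After the program, the postcondition ((!(2*val + 8 <= 9)) && 2*r + 2*r - 7 >= 5) <==> ((3*val - h > 2 && val + 9 >= 3*r - 2) || h + val + 1 >= 2*r - 9) must hold; in canonical form it is ((!(2*val <= 1)) && 4*r >= 12) <==> ((3*val > h + 2 && val >= 3*r - 11) || h + val >= 2*r - 10).
Before skip: ((!(2*val <= 1)) && 4*r >= 12) <==> ((3*val > h + 2 && val >= 3*r - 11) || h + val >= 2*r - 10)
Before h := 3*r: ((!(2*val <= 1)) && 4*r >= 12) <==> ((3*val > 3*r + 2 && val >= 3*r - 11) || r + val >= -10)
Before h := val + 5: ((!(2*val <= 1)) && 4*r >= 12) <==> ((3*val > 3*r + 2 && val >= 3*r - 11) || r + val >= -10)
Before r := 2*val + 3*val - 8: ((!(2*val <= 1)) && 20*val >= 44) <==> ((12*val < 22 && 14*val <= 35) || 6*val >= -2)
Answer: WP = ((!(2*val <= 1)) && 20*val >= 44) <==> ((12*val < 22 && 14*val <= 35) || 6*val >= -2)


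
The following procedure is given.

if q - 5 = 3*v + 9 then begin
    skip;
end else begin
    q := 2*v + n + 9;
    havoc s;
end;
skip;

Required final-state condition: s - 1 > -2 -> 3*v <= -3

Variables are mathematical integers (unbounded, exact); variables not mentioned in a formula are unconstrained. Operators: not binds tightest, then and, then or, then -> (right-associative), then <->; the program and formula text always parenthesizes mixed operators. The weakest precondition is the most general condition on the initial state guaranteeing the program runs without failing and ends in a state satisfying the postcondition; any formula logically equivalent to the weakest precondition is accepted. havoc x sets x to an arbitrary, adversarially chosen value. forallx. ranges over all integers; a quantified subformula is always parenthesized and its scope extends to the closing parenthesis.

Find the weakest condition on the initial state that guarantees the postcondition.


Working backward. After the program, the postcondition s - 1 > -2 -> 3*v <= -3 must hold; in canonical form it is s > -1 -> 3*v <= -3.
Before skip: s > -1 -> 3*v <= -3
Then branch requires s > -1 -> 3*v <= -3; else branch requires forall s_1. (s_1 > -1 -> 3*v <= -3).
Before the if: (q = 3*v + 14 -> (s > -1 -> 3*v <= -3)) and ((not (q = 3*v + 14)) -> (forall s_1. (s_1 > -1 -> 3*v <= -3)))
Answer: WP = (q = 3*v + 14 -> (s > -1 -> 3*v <= -3)) and ((not (q = 3*v + 14)) -> (forall s_1. (s_1 > -1 -> 3*v <= -3)))


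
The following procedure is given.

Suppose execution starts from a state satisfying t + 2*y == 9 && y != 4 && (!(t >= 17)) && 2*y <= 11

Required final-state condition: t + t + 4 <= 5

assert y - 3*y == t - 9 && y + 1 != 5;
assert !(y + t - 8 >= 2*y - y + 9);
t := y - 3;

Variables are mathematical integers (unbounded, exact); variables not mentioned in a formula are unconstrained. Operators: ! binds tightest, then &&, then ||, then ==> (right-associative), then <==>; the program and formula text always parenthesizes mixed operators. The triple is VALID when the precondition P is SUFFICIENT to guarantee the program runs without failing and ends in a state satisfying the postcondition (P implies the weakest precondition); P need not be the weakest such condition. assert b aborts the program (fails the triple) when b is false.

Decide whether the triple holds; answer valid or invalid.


Working backward. After the program, the postcondition t + t + 4 <= 5 must hold; in canonical form it is 2*t <= 1.
Before t := y - 3: 2*y <= 7
Before assert !(y + t - 8 >= 2*y - y + 9): (!(t >= 17)) && 2*y <= 7
Before assert y - 3*y == t - 9 && y + 1 != 5: t + 2*y == 9 && y != 4 && (!(t >= 17)) && 2*y <= 7
The weakest precondition is t + 2*y == 9 && y != 4 && (!(t >= 17)) && 2*y <= 7.
Check whether t + 2*y == 9 && y != 4 && (!(t >= 17)) && 2*y <= 11 implies it.
Countermodel: at the initial state t = -1, y = 5, the precondition holds but the weakest precondition fails.
Answer: invalid


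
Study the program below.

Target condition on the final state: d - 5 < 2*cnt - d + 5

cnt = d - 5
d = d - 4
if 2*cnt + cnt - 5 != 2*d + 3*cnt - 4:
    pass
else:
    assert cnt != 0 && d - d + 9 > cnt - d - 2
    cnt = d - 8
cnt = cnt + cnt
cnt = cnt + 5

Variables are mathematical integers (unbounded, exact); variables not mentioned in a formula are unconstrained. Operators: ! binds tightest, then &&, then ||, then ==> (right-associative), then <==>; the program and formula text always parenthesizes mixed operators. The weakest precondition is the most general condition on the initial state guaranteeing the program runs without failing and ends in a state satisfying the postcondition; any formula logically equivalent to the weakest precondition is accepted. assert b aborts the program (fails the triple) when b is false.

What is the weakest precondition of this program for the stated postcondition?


Working backward. After the program, the postcondition d - 5 < 2*cnt - d + 5 must hold; in canonical form it is 2*d < 2*cnt + 10.
Before cnt := cnt + 5: 2*d < 2*cnt + 20
Before cnt := cnt + cnt: 2*d < 4*cnt + 20
Then branch requires 2*d < 4*cnt + 20; else branch requires cnt != 0 && d > cnt - 11 && 2*d > 12.
Before the if: (2*d != -1 ==> 2*d < 4*cnt + 20) && ((!(2*d != -1)) ==> (cnt != 0 && d > cnt - 11 && 2*d > 12))
Before d := d - 4: (2*d != 7 ==> 2*d < 4*cnt + 28) && ((!(2*d != 7)) ==> (cnt != 0 && d > cnt - 7 && 2*d > 20))
Before cnt := d - 5: (2*d != 7 ==> 2*d > -8) && ((!(2*d != 7)) ==> (d != 5 && 2*d > 20))
Answer: WP = (2*d != 7 ==> 2*d > -8) && ((!(2*d != 7)) ==> (d != 5 && 2*d > 20))


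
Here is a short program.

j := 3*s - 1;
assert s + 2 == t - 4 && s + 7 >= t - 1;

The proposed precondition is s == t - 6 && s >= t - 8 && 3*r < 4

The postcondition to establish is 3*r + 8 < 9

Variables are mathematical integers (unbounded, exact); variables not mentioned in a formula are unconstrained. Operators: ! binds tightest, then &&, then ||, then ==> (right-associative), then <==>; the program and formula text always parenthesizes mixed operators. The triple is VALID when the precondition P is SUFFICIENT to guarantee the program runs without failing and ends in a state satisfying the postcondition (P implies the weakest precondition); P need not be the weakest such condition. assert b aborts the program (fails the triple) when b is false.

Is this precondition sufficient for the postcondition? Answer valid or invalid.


Working backward. After the program, the postcondition 3*r + 8 < 9 must hold; in canonical form it is 3*r < 1.
Before assert s + 2 == t - 4 && s + 7 >= t - 1: s == t - 6 && s >= t - 8 && 3*r < 1
Before j := 3*s - 1: s == t - 6 && s >= t - 8 && 3*r < 1
The weakest precondition is s == t - 6 && s >= t - 8 && 3*r < 1.
Check whether s == t - 6 && s >= t - 8 && 3*r < 4 implies it.
Countermodel: at the initial state r = 1, s = 0, t = 6, the precondition holds but the weakest precondition fails.
Answer: invalid


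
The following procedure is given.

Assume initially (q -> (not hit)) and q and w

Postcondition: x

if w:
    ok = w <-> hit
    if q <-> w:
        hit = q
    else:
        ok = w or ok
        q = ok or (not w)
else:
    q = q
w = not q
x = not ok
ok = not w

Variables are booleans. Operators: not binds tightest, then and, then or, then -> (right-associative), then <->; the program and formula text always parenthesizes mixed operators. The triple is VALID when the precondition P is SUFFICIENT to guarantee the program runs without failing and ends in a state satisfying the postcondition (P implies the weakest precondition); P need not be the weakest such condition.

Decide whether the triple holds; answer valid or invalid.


Working backward. After the program, x must hold.
Before ok := not w: x
Before x := not ok: not ok
Before w := not q: not ok
Then branch requires ((q <-> w) -> (not (w <-> hit))) and ((not (q <-> w)) -> (not (w or (w <-> hit)))); else branch requires not ok.
Before the if: (w -> (((q <-> w) -> (not (w <-> hit))) and ((not (q <-> w)) -> (not (w or (w <-> hit)))))) and ((not w) -> (not ok))
The weakest precondition is (w -> (((q <-> w) -> (not (w <-> hit))) and ((not (q <-> w)) -> (not (w or (w <-> hit)))))) and ((not w) -> (not ok)).
Check whether (q -> (not hit)) and q and w implies it.
Every state satisfying the precondition satisfies the weakest precondition: the implication holds.
Answer: valid


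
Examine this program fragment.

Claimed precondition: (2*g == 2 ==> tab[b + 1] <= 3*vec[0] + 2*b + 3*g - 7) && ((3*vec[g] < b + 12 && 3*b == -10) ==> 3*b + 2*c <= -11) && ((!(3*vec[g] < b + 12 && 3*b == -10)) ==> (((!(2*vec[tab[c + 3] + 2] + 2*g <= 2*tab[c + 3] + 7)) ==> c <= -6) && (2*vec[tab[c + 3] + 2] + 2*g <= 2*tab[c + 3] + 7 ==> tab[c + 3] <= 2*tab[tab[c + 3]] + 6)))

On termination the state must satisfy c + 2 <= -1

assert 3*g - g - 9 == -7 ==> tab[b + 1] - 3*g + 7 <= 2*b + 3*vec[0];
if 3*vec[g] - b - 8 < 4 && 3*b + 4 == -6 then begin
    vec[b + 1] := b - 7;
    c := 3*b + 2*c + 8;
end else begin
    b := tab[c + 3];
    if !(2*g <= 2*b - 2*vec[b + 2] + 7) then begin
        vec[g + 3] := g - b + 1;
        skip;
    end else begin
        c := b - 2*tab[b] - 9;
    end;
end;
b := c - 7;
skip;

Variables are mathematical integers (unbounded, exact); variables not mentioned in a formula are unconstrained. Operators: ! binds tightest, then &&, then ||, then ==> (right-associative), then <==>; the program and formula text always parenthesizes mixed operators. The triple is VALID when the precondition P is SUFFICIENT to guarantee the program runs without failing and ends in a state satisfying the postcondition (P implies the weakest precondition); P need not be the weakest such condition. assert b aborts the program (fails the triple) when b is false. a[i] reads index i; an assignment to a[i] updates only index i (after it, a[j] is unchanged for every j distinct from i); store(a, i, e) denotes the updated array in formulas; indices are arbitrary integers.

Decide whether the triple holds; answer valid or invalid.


Working backward. After the program, the postcondition c + 2 <= -1 must hold; in canonical form it is c <= -3.
Before skip: c <= -3
Before b := c - 7: c <= -3
Then branch requires 3*b + 2*c <= -11; else branch requires ((!(2*vec[tab[c + 3] + 2] + 2*g <= 2*tab[c + 3] + 7)) ==> c <= -3) && (2*vec[tab[c + 3] + 2] + 2*g <= 2*tab[c + 3] + 7 ==> tab[c + 3] <= 2*tab[tab[c + 3]] + 6).
Before the if: ((3*vec[g] < b + 12 && 3*b == -10) ==> 3*b + 2*c <= -11) && ((!(3*vec[g] < b + 12 && 3*b == -10)) ==> (((!(2*vec[tab[c + 3] + 2] + 2*g <= 2*tab[c + 3] + 7)) ==> c <= -3) && (2*vec[tab[c + 3] + 2] + 2*g <= 2*tab[c + 3] + 7 ==> tab[c + 3] <= 2*tab[tab[c + 3]] + 6)))
Before assert 3*g - g - 9 == -7 ==> tab[b + 1] - 3*g + 7 <= 2*b + 3*vec[0]: (2*g == 2 ==> tab[b + 1] <= 3*vec[0] + 2*b + 3*g - 7) && ((3*vec[g] < b + 12 && 3*b == -10) ==> 3*b + 2*c <= -11) && ((!(3*vec[g] < b + 12 && 3*b == -10)) ==> (((!(2*vec[tab[c + 3] + 2] + 2*g <= 2*tab[c + 3] + 7)) ==> c <= -3) && (2*vec[tab[c + 3] + 2] + 2*g <= 2*tab[c + 3] + 7 ==> tab[c + 3] <= 2*tab[tab[c + 3]] + 6)))
The weakest precondition is (2*g == 2 ==> tab[b + 1] <= 3*vec[0] + 2*b + 3*g - 7) && ((3*vec[g] < b + 12 && 3*b == -10) ==> 3*b + 2*c <= -11) && ((!(3*vec[g] < b + 12 && 3*b == -10)) ==> (((!(2*vec[tab[c + 3] + 2] + 2*g <= 2*tab[c + 3] + 7)) ==> c <= -3) && (2*vec[tab[c + 3] + 2] + 2*g <= 2*tab[c + 3] + 7 ==> tab[c + 3] <= 2*tab[tab[c + 3]] + 6))).
Check whether (2*g == 2 ==> tab[b + 1] <= 3*vec[0] + 2*b + 3*g - 7) && ((3*vec[g] < b + 12 && 3*b == -10) ==> 3*b + 2*c <= -11) && ((!(3*vec[g] < b + 12 && 3*b == -10)) ==> (((!(2*vec[tab[c + 3] + 2] + 2*g <= 2*tab[c + 3] + 7)) ==> c <= -6) && (2*vec[tab[c + 3] + 2] + 2*g <= 2*tab[c + 3] + 7 ==> tab[c + 3] <= 2*tab[tab[c + 3]] + 6))) implies it.
Every state satisfying the precondition satisfies the weakest precondition: the implication holds.
Answer: valid


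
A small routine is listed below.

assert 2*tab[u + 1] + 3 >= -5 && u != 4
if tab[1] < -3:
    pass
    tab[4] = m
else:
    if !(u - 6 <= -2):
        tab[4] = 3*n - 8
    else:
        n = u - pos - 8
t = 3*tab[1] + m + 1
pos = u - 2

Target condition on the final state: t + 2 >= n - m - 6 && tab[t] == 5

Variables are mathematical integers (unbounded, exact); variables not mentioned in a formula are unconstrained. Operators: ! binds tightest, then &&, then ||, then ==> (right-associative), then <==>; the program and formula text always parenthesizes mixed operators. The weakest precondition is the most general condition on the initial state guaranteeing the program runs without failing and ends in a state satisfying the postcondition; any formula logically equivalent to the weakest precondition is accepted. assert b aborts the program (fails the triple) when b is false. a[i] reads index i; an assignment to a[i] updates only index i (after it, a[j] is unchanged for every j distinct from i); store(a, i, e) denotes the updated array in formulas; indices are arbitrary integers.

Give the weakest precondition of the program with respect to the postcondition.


Working backward. After the program, the postcondition t + 2 >= n - m - 6 && tab[t] == 5 must hold; in canonical form it is m + t >= n - 8 && tab[t] == 5.
Before pos := u - 2: m + t >= n - 8 && tab[t] == 5
Before t := 3*tab[1] + m + 1: 3*tab[1] + 2*m >= n - 9 && tab[3*tab[1] + m + 1] == 5
Then branch requires 3*tab[1] + 2*m >= n - 9 && store(tab, 4, m)[3*tab[1] + m + 1] == 5; else branch requires ((!(u <= 4)) ==> (3*tab[1] + 2*m >= n - 9 && store(tab, 4, 3*n - 8)[3*tab[1] + m + 1] == 5)) && (u <= 4 ==> (3*tab[1] + 2*m + pos >= u - 17 && tab[3*tab[1] + m + 1] == 5)).
Before the if: (tab[1] < -3 ==> (3*tab[1] + 2*m >= n - 9 && store(tab, 4, m)[3*tab[1] + m + 1] == 5)) && ((!(tab[1] < -3)) ==> (((!(u <= 4)) ==> (3*tab[1] + 2*m >= n - 9 && store(tab, 4, 3*n - 8)[3*tab[1] + m + 1] == 5)) && (u <= 4 ==> (3*tab[1] + 2*m + pos >= u - 17 && tab[3*tab[1] + m + 1] == 5))))
Before assert 2*tab[u + 1] + 3 >= -5 && u != 4: 2*tab[u + 1] >= -8 && u != 4 && (tab[1] < -3 ==> (3*tab[1] + 2*m >= n - 9 && store(tab, 4, m)[3*tab[1] + m + 1] == 5)) && ((!(tab[1] < -3)) ==> (((!(u <= 4)) ==> (3*tab[1] + 2*m >= n - 9 && store(tab, 4, 3*n - 8)[3*tab[1] + m + 1] == 5)) && (u <= 4 ==> (3*tab[1] + 2*m + pos >= u - 17 && tab[3*tab[1] + m + 1] == 5))))
Answer: WP = 2*tab[u + 1] >= -8 && u != 4 && (tab[1] < -3 ==> (3*tab[1] + 2*m >= n - 9 && store(tab, 4, m)[3*tab[1] + m + 1] == 5)) && ((!(tab[1] < -3)) ==> (((!(u <= 4)) ==> (3*tab[1] + 2*m >= n - 9 && store(tab, 4, 3*n - 8)[3*tab[1] + m + 1] == 5)) && (u <= 4 ==> (3*tab[1] + 2*m + pos >= u - 17 && tab[3*tab[1] + m + 1] == 5))))


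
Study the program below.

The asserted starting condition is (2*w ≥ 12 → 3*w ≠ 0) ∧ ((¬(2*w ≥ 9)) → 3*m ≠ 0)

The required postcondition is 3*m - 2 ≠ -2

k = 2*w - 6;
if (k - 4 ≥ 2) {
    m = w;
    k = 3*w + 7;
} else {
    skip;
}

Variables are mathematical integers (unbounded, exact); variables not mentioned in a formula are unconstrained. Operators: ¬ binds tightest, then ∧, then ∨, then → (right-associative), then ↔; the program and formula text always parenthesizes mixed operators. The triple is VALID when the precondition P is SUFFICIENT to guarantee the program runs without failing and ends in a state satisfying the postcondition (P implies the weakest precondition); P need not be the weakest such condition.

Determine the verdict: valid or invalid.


Working backward. After the program, the postcondition 3*m - 2 ≠ -2 must hold; in canonical form it is 3*m ≠ 0.
Then branch requires 3*w ≠ 0; else branch requires 3*m ≠ 0.
Before the if: (k ≥ 6 → 3*w ≠ 0) ∧ ((¬(k ≥ 6)) → 3*m ≠ 0)
Before k := 2*w - 6: (2*w ≥ 12 → 3*w ≠ 0) ∧ ((¬(2*w ≥ 12)) → 3*m ≠ 0)
The weakest precondition is (2*w ≥ 12 → 3*w ≠ 0) ∧ ((¬(2*w ≥ 12)) → 3*m ≠ 0).
Check whether (2*w ≥ 12 → 3*w ≠ 0) ∧ ((¬(2*w ≥ 9)) → 3*m ≠ 0) implies it.
Countermodel: at the initial state m = 0, w = 5, the precondition holds but the weakest precondition fails.
Answer: invalid


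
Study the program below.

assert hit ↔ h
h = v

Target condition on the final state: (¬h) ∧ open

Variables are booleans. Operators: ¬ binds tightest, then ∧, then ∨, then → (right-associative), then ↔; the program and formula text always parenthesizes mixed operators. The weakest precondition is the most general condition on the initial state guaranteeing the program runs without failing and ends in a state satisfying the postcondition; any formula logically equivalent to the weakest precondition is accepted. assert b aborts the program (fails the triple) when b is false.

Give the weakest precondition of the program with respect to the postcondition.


Working backward. After the program, (¬h) ∧ open must hold.
Before h := v: (¬v) ∧ open
Before assert hit ↔ h: (hit ↔ h) ∧ (¬v) ∧ open
Answer: WP = (hit ↔ h) ∧ (¬v) ∧ open


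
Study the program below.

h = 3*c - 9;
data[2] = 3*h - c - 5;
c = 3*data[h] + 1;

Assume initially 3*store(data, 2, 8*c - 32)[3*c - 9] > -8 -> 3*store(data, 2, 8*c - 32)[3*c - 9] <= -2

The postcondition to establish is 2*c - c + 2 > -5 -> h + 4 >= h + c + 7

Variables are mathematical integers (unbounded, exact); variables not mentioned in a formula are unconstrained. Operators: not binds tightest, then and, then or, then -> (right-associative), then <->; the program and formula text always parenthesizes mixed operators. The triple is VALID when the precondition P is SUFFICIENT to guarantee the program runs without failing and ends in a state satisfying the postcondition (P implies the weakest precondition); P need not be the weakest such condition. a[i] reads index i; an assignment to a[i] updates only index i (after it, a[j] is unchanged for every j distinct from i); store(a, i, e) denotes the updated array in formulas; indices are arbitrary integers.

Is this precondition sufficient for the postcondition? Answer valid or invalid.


Working backward. After the program, the postcondition 2*c - c + 2 > -5 -> h + 4 >= h + c + 7 must hold; in canonical form it is c > -7 -> c <= -3.
Before c := 3*data[h] + 1: 3*data[h] > -8 -> 3*data[h] <= -4
Before data[2] := 3*h - c - 5: 3*store(data, 2, -c + 3*h - 5)[h] > -8 -> 3*store(data, 2, -c + 3*h - 5)[h] <= -4
Before h := 3*c - 9: 3*store(data, 2, 8*c - 32)[3*c - 9] > -8 -> 3*store(data, 2, 8*c - 32)[3*c - 9] <= -4
The weakest precondition is 3*store(data, 2, 8*c - 32)[3*c - 9] > -8 -> 3*store(data, 2, 8*c - 32)[3*c - 9] <= -4.
Check whether 3*store(data, 2, 8*c - 32)[3*c - 9] > -8 -> 3*store(data, 2, 8*c - 32)[3*c - 9] <= -2 implies it.
Countermodel: at the initial state c = 0, data = {[-9] = -1, [2] = 3, elsewhere 3}, the precondition holds but the weakest precondition fails.
Answer: invalid


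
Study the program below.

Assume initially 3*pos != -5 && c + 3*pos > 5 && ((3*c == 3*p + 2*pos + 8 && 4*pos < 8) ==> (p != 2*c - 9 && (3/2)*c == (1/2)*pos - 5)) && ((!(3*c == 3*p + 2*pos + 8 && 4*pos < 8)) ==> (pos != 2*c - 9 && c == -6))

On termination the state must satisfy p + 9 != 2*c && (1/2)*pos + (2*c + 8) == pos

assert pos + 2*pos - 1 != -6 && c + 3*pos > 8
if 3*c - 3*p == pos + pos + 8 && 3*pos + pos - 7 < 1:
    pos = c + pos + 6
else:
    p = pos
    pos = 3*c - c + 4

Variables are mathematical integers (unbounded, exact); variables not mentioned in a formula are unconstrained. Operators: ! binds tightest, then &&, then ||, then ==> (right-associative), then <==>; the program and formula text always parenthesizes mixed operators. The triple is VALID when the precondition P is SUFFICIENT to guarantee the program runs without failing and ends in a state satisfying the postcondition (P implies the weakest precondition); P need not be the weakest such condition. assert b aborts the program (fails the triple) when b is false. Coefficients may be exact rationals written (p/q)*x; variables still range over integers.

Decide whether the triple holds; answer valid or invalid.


Working backward. After the program, the postcondition p + 9 != 2*c && (1/2)*pos + (2*c + 8) == pos must hold; in canonical form it is p != 2*c - 9 && 2*c == (1/2)*pos - 8.
Then branch requires p != 2*c - 9 && (3/2)*c == (1/2)*pos - 5; else branch requires pos != 2*c - 9 && c == -6.
Before the if: ((3*c == 3*p + 2*pos + 8 && 4*pos < 8) ==> (p != 2*c - 9 && (3/2)*c == (1/2)*pos - 5)) && ((!(3*c == 3*p + 2*pos + 8 && 4*pos < 8)) ==> (pos != 2*c - 9 && c == -6))
Before assert pos + 2*pos - 1 != -6 && c + 3*pos > 8: 3*pos != -5 && c + 3*pos > 8 && ((3*c == 3*p + 2*pos + 8 && 4*pos < 8) ==> (p != 2*c - 9 && (3/2)*c == (1/2)*pos - 5)) && ((!(3*c == 3*p + 2*pos + 8 && 4*pos < 8)) ==> (pos != 2*c - 9 && c == -6))
The weakest precondition is 3*pos != -5 && c + 3*pos > 8 && ((3*c == 3*p + 2*pos + 8 && 4*pos < 8) ==> (p != 2*c - 9 && (3/2)*c == (1/2)*pos - 5)) && ((!(3*c == 3*p + 2*pos + 8 && 4*pos < 8)) ==> (pos != 2*c - 9 && c == -6)).
Check whether 3*pos != -5 && c + 3*pos > 5 && ((3*c == 3*p + 2*pos + 8 && 4*pos < 8) ==> (p != 2*c - 9 && (3/2)*c == (1/2)*pos - 5)) && ((!(3*c == 3*p + 2*pos + 8 && 4*pos < 8)) ==> (pos != 2*c - 9 && c == -6)) implies it.
Countermodel: at the initial state c = -6, p = 0, pos = 4, the precondition holds but the weakest precondition fails.
Answer: invalid


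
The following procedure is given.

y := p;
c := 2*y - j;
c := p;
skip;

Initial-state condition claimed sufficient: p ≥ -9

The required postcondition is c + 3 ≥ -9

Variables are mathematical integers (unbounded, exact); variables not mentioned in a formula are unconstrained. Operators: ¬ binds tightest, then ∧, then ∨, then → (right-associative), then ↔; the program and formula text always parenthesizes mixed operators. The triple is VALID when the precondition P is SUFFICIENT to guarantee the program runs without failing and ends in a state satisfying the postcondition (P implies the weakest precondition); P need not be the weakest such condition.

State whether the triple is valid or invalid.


Working backward. After the program, the postcondition c + 3 ≥ -9 must hold; in canonical form it is c ≥ -12.
Before skip: c ≥ -12
Before c := p: p ≥ -12
Before c := 2*y - j: p ≥ -12
Before y := p: p ≥ -12
The weakest precondition is p ≥ -12.
Check whether p ≥ -9 implies it.
Every state satisfying the precondition satisfies the weakest precondition: the implication holds.
Answer: valid


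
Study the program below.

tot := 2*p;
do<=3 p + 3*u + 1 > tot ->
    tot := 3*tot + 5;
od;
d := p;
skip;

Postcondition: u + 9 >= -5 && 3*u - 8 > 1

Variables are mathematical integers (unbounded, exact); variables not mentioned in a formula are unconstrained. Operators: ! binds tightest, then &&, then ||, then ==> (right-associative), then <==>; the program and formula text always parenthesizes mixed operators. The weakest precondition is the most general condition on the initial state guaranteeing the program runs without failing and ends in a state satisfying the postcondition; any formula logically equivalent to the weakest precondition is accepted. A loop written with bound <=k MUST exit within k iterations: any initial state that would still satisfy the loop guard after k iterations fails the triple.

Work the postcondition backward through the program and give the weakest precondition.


Working backward. After the program, the postcondition u + 9 >= -5 && 3*u - 8 > 1 must hold; in canonical form it is u >= -14 && 3*u > 9.
Before skip: u >= -14 && 3*u > 9
Before d := p: u >= -14 && 3*u > 9
Before the loop (bound <=3), unroll the exhaustion recursion (WP_0 = exit-now case; WP_j = one more guarded iteration, up to j = 3):
  WP_0: (!(p + 3*u > tot - 1)) && u >= -14 && 3*u > 9
  WP_1: (p + 3*u > tot - 1 ==> ((!(p + 3*u > 3*tot + 4)) && u >= -14 && 3*u > 9)) && ((!(p + 3*u > tot - 1)) ==> (u >= -14 && 3*u > 9))
  WP_2: (p + 3*u > tot - 1 ==> ((p + 3*u > 3*tot + 4 ==> ((!(p + 3*u > 9*tot + 19)) && u >= -14 && 3*u > 9)) && ((!(p + 3*u > 3*tot + 4)) ==> (u >= -14 && 3*u > 9)))) && ((!(p + 3*u > tot - 1)) ==> (u >= -14 && 3*u > 9))
  WP_3: (p + 3*u > tot - 1 ==> ((p + 3*u > 3*tot + 4 ==> ((p + 3*u > 9*tot + 19 ==> ((!(p + 3*u > 27*tot + 64)) && u >= -14 && 3*u > 9)) && ((!(p + 3*u > 9*tot + 19)) ==> (u >= -14 && 3*u > 9)))) && ((!(p + 3*u > 3*tot + 4)) ==> (u >= -14 && 3*u > 9)))) && ((!(p + 3*u > tot - 1)) ==> (u >= -14 && 3*u > 9))
So before the loop: (p + 3*u > tot - 1 ==> ((p + 3*u > 3*tot + 4 ==> ((p + 3*u > 9*tot + 19 ==> ((!(p + 3*u > 27*tot + 64)) && u >= -14 && 3*u > 9)) && ((!(p + 3*u > 9*tot + 19)) ==> (u >= -14 && 3*u > 9)))) && ((!(p + 3*u > 3*tot + 4)) ==> (u >= -14 && 3*u > 9)))) && ((!(p + 3*u > tot - 1)) ==> (u >= -14 && 3*u > 9))
Before tot := 2*p: (3*u > p - 1 ==> ((3*u > 5*p + 4 ==> ((3*u > 17*p + 19 ==> ((!(3*u > 53*p + 64)) && u >= -14 && 3*u > 9)) && ((!(3*u > 17*p + 19)) ==> (u >= -14 && 3*u > 9)))) && ((!(3*u > 5*p + 4)) ==> (u >= -14 && 3*u > 9)))) && ((!(3*u > p - 1)) ==> (u >= -14 && 3*u > 9))
Answer: WP = (3*u > p - 1 ==> ((3*u > 5*p + 4 ==> ((3*u > 17*p + 19 ==> ((!(3*u > 53*p + 64)) && u >= -14 && 3*u > 9)) && ((!(3*u > 17*p + 19)) ==> (u >= -14 && 3*u > 9)))) && ((!(3*u > 5*p + 4)) ==> (u >= -14 && 3*u > 9)))) && ((!(3*u > p - 1)) ==> (u >= -14 && 3*u > 9))


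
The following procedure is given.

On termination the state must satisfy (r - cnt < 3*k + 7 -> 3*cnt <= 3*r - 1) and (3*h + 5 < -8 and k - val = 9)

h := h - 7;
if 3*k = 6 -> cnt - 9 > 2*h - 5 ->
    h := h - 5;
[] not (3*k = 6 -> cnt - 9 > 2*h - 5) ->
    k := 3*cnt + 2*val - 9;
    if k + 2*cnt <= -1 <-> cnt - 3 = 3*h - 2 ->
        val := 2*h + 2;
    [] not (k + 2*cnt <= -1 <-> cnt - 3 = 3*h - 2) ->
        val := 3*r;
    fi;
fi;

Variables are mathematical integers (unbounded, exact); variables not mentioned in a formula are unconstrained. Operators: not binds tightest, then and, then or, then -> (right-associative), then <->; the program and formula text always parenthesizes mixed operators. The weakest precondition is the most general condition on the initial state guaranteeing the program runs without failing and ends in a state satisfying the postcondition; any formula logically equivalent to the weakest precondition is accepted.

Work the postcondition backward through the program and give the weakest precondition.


Working backward. After the program, the postcondition (r - cnt < 3*k + 7 -> 3*cnt <= 3*r - 1) and (3*h + 5 < -8 and k - val = 9) must hold; in canonical form it is (r < cnt + 3*k + 7 -> 3*cnt <= 3*r - 1) and 3*h < -13 and k = val + 9.
Then branch requires (r < cnt + 3*k + 7 -> 3*cnt <= 3*r - 1) and 3*h < 2 and k = val + 9; else branch requires ((5*cnt + 2*val <= 8 <-> cnt = 3*h + 1) -> ((r < 10*cnt + 6*val - 20 -> 3*cnt <= 3*r - 1) and 3*h < -13 and 3*cnt + 2*val = 2*h + 20)) and ((not (5*cnt + 2*val <= 8 <-> cnt = 3*h + 1)) -> ((r < 10*cnt + 6*val - 20 -> 3*cnt <= 3*r - 1) and 3*h < -13 and 3*cnt + 2*val = 3*r + 18)).
Before the if: ((3*k = 6 -> cnt > 2*h + 4) -> ((r < cnt + 3*k + 7 -> 3*cnt <= 3*r - 1) and 3*h < 2 and k = val + 9)) and ((not (3*k = 6 -> cnt > 2*h + 4)) -> (((5*cnt + 2*val <= 8 <-> cnt = 3*h + 1) -> ((r < 10*cnt + 6*val - 20 -> 3*cnt <= 3*r - 1) and 3*h < -13 and 3*cnt + 2*val = 2*h + 20)) and ((not (5*cnt + 2*val <= 8 <-> cnt = 3*h + 1)) -> ((r < 10*cnt + 6*val - 20 -> 3*cnt <= 3*r - 1) and 3*h < -13 and 3*cnt + 2*val = 3*r + 18))))
Before h := h - 7: ((3*k = 6 -> cnt > 2*h - 10) -> ((r < cnt + 3*k + 7 -> 3*cnt <= 3*r - 1) and 3*h < 23 and k = val + 9)) and ((not (3*k = 6 -> cnt > 2*h - 10)) -> (((5*cnt + 2*val <= 8 <-> cnt = 3*h - 20) -> ((r < 10*cnt + 6*val - 20 -> 3*cnt <= 3*r - 1) and 3*h < 8 and 3*cnt + 2*val = 2*h + 6)) and ((not (5*cnt + 2*val <= 8 <-> cnt = 3*h - 20)) -> ((r < 10*cnt + 6*val - 20 -> 3*cnt <= 3*r - 1) and 3*h < 8 and 3*cnt + 2*val = 3*r + 18))))
Answer: WP = ((3*k = 6 -> cnt > 2*h - 10) -> ((r < cnt + 3*k + 7 -> 3*cnt <= 3*r - 1) and 3*h < 23 and k = val + 9)) and ((not (3*k = 6 -> cnt > 2*h - 10)) -> (((5*cnt + 2*val <= 8 <-> cnt = 3*h - 20) -> ((r < 10*cnt + 6*val - 20 -> 3*cnt <= 3*r - 1) and 3*h < 8 and 3*cnt + 2*val = 2*h + 6)) and ((not (5*cnt + 2*val <= 8 <-> cnt = 3*h - 20)) -> ((r < 10*cnt + 6*val - 20 -> 3*cnt <= 3*r - 1) and 3*h < 8 and 3*cnt + 2*val = 3*r + 18))))


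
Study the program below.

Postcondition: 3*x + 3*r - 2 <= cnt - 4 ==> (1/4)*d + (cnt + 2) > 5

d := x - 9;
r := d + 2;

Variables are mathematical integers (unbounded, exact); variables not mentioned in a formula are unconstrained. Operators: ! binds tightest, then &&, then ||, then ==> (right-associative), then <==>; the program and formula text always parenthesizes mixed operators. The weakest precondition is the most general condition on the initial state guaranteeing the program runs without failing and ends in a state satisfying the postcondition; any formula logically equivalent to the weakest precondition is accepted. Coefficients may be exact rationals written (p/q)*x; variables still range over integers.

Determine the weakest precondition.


Working backward. After the program, the postcondition 3*x + 3*r - 2 <= cnt - 4 ==> (1/4)*d + (cnt + 2) > 5 must hold; in canonical form it is 3*r + 3*x <= cnt - 2 ==> cnt + (1/4)*d > 3.
Before r := d + 2: 3*d + 3*x <= cnt - 8 ==> cnt + (1/4)*d > 3
Before d := x - 9: 6*x <= cnt + 19 ==> cnt + (1/4)*x > 21/4
Answer: WP = 6*x <= cnt + 19 ==> cnt + (1/4)*x > 21/4


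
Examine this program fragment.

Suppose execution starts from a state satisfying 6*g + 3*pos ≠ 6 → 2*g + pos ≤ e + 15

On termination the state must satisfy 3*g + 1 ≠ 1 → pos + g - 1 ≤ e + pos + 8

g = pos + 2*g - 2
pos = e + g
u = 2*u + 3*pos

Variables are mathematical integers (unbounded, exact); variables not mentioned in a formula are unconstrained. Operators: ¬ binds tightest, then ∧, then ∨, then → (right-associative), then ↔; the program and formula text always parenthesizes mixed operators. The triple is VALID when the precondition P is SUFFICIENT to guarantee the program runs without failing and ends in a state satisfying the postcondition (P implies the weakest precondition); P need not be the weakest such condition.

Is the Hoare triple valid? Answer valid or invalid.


Working backward. After the program, the postcondition 3*g + 1 ≠ 1 → pos + g - 1 ≤ e + pos + 8 must hold; in canonical form it is 3*g ≠ 0 → g ≤ e + 9.
Before u := 2*u + 3*pos: 3*g ≠ 0 → g ≤ e + 9
Before pos := e + g: 3*g ≠ 0 → g ≤ e + 9
Before g := pos + 2*g - 2: 6*g + 3*pos ≠ 6 → 2*g + pos ≤ e + 11
The weakest precondition is 6*g + 3*pos ≠ 6 → 2*g + pos ≤ e + 11.
Check whether 6*g + 3*pos ≠ 6 → 2*g + pos ≤ e + 15 implies it.
Countermodel: at the initial state e = -9, g = 1, pos = 1, the precondition holds but the weakest precondition fails.
Answer: invalid


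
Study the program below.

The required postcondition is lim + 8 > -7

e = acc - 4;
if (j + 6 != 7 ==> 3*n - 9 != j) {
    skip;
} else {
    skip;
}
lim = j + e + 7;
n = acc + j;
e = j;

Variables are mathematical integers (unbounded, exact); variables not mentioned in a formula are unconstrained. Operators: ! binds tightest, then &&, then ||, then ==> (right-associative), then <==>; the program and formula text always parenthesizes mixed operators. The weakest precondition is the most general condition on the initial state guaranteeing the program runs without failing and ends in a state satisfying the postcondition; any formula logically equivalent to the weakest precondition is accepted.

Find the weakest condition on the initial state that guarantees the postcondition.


Working backward. After the program, the postcondition lim + 8 > -7 must hold; in canonical form it is lim > -15.
Before e := j: lim > -15
Before n := acc + j: lim > -15
Before lim := j + e + 7: e + j > -22
Then branch requires e + j > -22; else branch requires e + j > -22.
Before the if: ((j != 1 ==> 3*n != j + 9) ==> e + j > -22) && ((!(j != 1 ==> 3*n != j + 9)) ==> e + j > -22)
Before e := acc - 4: ((j != 1 ==> 3*n != j + 9) ==> acc + j > -18) && ((!(j != 1 ==> 3*n != j + 9)) ==> acc + j > -18)
Answer: WP = ((j != 1 ==> 3*n != j + 9) ==> acc + j > -18) && ((!(j != 1 ==> 3*n != j + 9)) ==> acc + j > -18)


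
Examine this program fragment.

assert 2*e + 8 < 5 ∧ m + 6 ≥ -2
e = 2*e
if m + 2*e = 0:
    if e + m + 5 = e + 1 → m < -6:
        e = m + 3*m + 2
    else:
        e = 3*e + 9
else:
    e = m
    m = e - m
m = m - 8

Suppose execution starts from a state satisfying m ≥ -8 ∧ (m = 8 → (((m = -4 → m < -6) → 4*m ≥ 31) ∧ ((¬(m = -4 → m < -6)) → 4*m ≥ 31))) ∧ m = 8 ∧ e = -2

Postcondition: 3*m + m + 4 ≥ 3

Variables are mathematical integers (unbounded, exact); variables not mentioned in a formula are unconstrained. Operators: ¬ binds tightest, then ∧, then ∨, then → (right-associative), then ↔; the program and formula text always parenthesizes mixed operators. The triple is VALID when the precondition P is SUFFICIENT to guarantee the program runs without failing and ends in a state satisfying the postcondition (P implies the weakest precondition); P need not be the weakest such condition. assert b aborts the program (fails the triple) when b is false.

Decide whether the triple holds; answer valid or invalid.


Working backward. After the program, the postcondition 3*m + m + 4 ≥ 3 must hold; in canonical form it is 4*m ≥ -1.
Before m := m - 8: 4*m ≥ 31
Then branch requires ((m = -4 → m < -6) → 4*m ≥ 31) ∧ ((¬(m = -4 → m < -6)) → 4*m ≥ 31); else branch requires false.
Before the if: (2*e + m = 0 → (((m = -4 → m < -6) → 4*m ≥ 31) ∧ ((¬(m = -4 → m < -6)) → 4*m ≥ 31))) ∧ 2*e + m = 0
Before e := 2*e: (4*e + m = 0 → (((m = -4 → m < -6) → 4*m ≥ 31) ∧ ((¬(m = -4 → m < -6)) → 4*m ≥ 31))) ∧ 4*e + m = 0
Before assert 2*e + 8 < 5 ∧ m + 6 ≥ -2: 2*e < -3 ∧ m ≥ -8 ∧ (4*e + m = 0 → (((m = -4 → m < -6) → 4*m ≥ 31) ∧ ((¬(m = -4 → m < -6)) → 4*m ≥ 31))) ∧ 4*e + m = 0
The weakest precondition is 2*e < -3 ∧ m ≥ -8 ∧ (4*e + m = 0 → (((m = -4 → m < -6) → 4*m ≥ 31) ∧ ((¬(m = -4 → m < -6)) → 4*m ≥ 31))) ∧ 4*e + m = 0.
Check whether m ≥ -8 ∧ (m = 8 → (((m = -4 → m < -6) → 4*m ≥ 31) ∧ ((¬(m = -4 → m < -6)) → 4*m ≥ 31))) ∧ m = 8 ∧ e = -2 implies it.
Every state satisfying the precondition satisfies the weakest precondition: the implication holds.
Answer: valid


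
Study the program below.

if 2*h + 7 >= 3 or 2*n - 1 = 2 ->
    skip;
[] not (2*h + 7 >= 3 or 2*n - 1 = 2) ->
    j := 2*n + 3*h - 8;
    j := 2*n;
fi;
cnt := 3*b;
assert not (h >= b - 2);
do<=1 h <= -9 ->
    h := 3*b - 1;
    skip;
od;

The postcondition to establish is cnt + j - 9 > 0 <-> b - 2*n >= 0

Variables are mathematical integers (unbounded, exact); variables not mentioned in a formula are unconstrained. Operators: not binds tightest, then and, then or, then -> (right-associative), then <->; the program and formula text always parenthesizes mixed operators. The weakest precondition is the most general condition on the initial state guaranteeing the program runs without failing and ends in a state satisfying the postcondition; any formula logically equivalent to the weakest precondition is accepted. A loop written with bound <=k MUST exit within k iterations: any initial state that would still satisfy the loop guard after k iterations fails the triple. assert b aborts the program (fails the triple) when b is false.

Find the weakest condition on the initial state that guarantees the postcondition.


Working backward. After the program, the postcondition cnt + j - 9 > 0 <-> b - 2*n >= 0 must hold; in canonical form it is cnt + j > 9 <-> b >= 2*n.
Before the loop (bound <=1), unroll the exhaustion recursion (WP_0 = exit-now case; WP_j = one more guarded iteration, up to j = 1):
  WP_0: (not (h <= -9)) and (cnt + j > 9 <-> b >= 2*n)
  WP_1: (h <= -9 -> ((not (3*b <= -8)) and (cnt + j > 9 <-> b >= 2*n))) and ((not (h <= -9)) -> (cnt + j > 9 <-> b >= 2*n))
So before the loop: (h <= -9 -> ((not (3*b <= -8)) and (cnt + j > 9 <-> b >= 2*n))) and ((not (h <= -9)) -> (cnt + j > 9 <-> b >= 2*n))
Before assert not (h >= b - 2): (not (h >= b - 2)) and (h <= -9 -> ((not (3*b <= -8)) and (cnt + j > 9 <-> b >= 2*n))) and ((not (h <= -9)) -> (cnt + j > 9 <-> b >= 2*n))
Before cnt := 3*b: (not (h >= b - 2)) and (h <= -9 -> ((not (3*b <= -8)) and (3*b + j > 9 <-> b >= 2*n))) and ((not (h <= -9)) -> (3*b + j > 9 <-> b >= 2*n))
Then branch requires (not (h >= b - 2)) and (h <= -9 -> ((not (3*b <= -8)) and (3*b + j > 9 <-> b >= 2*n))) and ((not (h <= -9)) -> (3*b + j > 9 <-> b >= 2*n)); else branch requires (not (h >= b - 2)) and (h <= -9 -> ((not (3*b <= -8)) and (3*b + 2*n > 9 <-> b >= 2*n))) and ((not (h <= -9)) -> (3*b + 2*n > 9 <-> b >= 2*n)).
Before the if: ((2*h >= -4 or 2*n = 3) -> ((not (h >= b - 2)) and (h <= -9 -> ((not (3*b <= -8)) and (3*b + j > 9 <-> b >= 2*n))) and ((not (h <= -9)) -> (3*b + j > 9 <-> b >= 2*n)))) and ((not (2*h >= -4 or 2*n = 3)) -> ((not (h >= b - 2)) and (h <= -9 -> ((not (3*b <= -8)) and (3*b + 2*n > 9 <-> b >= 2*n))) and ((not (h <= -9)) -> (3*b + 2*n > 9 <-> b >= 2*n))))
Answer: WP = ((2*h >= -4 or 2*n = 3) -> ((not (h >= b - 2)) and (h <= -9 -> ((not (3*b <= -8)) and (3*b + j > 9 <-> b >= 2*n))) and ((not (h <= -9)) -> (3*b + j > 9 <-> b >= 2*n)))) and ((not (2*h >= -4 or 2*n = 3)) -> ((not (h >= b - 2)) and (h <= -9 -> ((not (3*b <= -8)) and (3*b + 2*n > 9 <-> b >= 2*n))) and ((not (h <= -9)) -> (3*b + 2*n > 9 <-> b >= 2*n))))
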